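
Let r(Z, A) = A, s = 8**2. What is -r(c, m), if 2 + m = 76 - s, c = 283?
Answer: -10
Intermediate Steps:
s = 64
m = 10 (m = -2 + (76 - 1*64) = -2 + (76 - 64) = -2 + 12 = 10)
-r(c, m) = -1*10 = -10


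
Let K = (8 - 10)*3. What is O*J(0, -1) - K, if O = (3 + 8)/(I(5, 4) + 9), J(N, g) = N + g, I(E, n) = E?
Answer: 73/14 ≈ 5.2143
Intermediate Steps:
K = -6 (K = -2*3 = -6)
O = 11/14 (O = (3 + 8)/(5 + 9) = 11/14 ≈ 0.78571)
O*J(0, -1) - K = 11*(0 - 1)/14 - 1*(-6) = (11/14)*(-1) + 6 = -11/14 + 6 = 73/14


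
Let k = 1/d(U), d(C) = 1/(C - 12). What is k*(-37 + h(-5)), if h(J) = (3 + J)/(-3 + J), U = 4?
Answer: 294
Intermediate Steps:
d(C) = 1/(-12 + C)
h(J) = (3 + J)/(-3 + J)
k = -8 (k = 1/(1/(-12 + 4)) = 1/(1/(-8)) = 1/(-⅛) = -8)
k*(-37 + h(-5)) = -8*(-37 + (3 - 5)/(-3 - 5)) = -8*(-37 - 2/(-8)) = -8*(-37 - ⅛*(-2)) = -8*(-37 + ¼) = -8*(-147/4) = 294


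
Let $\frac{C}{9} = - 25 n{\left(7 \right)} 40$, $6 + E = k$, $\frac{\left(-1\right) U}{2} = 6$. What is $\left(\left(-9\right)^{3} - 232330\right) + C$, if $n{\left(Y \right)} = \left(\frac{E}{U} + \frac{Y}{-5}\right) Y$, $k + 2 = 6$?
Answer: $-155359$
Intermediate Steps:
$U = -12$ ($U = \left(-2\right) 6 = -12$)
$k = 4$ ($k = -2 + 6 = 4$)
$E = -2$ ($E = -6 + 4 = -2$)
$n{\left(Y \right)} = Y \left(\frac{1}{6} - \frac{Y}{5}\right)$ ($n{\left(Y \right)} = \left(- \frac{2}{-12} + \frac{Y}{-5}\right) Y = \left(\left(-2\right) \left(- \frac{1}{12}\right) + Y \left(- \frac{1}{5}\right)\right) Y = \left(\frac{1}{6} - \frac{Y}{5}\right) Y = Y \left(\frac{1}{6} - \frac{Y}{5}\right)$)
$C = 77700$ ($C = 9 - 25 \cdot \frac{1}{30} \cdot 7 \left(5 - 42\right) 40 = 9 - 25 \cdot \frac{1}{30} \cdot 7 \left(-37\right) 40 = 9 \left(-25\right) \left(- \frac{259}{30}\right) 40 = 9 \cdot \frac{1295}{6} \cdot 40 = 9 \cdot \frac{25900}{3} = 77700$)
$\left(\left(-9\right)^{3} - 232330\right) + C = \left(\left(-9\right)^{3} - 232330\right) + 77700 = \left(-729 - 232330\right) + 77700 = -233059 + 77700 = -155359$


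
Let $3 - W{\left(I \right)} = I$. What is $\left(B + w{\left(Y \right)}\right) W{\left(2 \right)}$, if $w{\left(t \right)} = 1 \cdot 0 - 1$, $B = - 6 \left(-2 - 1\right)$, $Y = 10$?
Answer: $17$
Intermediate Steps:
$W{\left(I \right)} = 3 - I$
$B = 18$ ($B = \left(-6\right) \left(-3\right) = 18$)
$w{\left(t \right)} = -1$ ($w{\left(t \right)} = 0 - 1 = -1$)
$\left(B + w{\left(Y \right)}\right) W{\left(2 \right)} = \left(18 - 1\right) \left(3 - 2\right) = 17 \left(3 - 2\right) = 17 \cdot 1 = 17$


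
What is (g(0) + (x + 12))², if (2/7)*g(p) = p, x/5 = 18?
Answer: 10404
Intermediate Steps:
x = 90 (x = 5*18 = 90)
g(p) = 7*p/2
(g(0) + (x + 12))² = ((7/2)*0 + (90 + 12))² = (0 + 102)² = 102² = 10404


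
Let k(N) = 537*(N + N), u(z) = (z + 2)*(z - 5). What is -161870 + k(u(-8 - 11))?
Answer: 276322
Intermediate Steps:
u(z) = (-5 + z)*(2 + z) (u(z) = (2 + z)*(-5 + z) = (-5 + z)*(2 + z))
k(N) = 1074*N (k(N) = 537*(2*N) = 1074*N)
-161870 + k(u(-8 - 11)) = -161870 + 1074*(-10 + (-8 - 11)² - 3*(-8 - 11)) = -161870 + 1074*(-10 + (-19)² - 3*(-19)) = -161870 + 1074*(-10 + 361 + 57) = -161870 + 1074*408 = -161870 + 438192 = 276322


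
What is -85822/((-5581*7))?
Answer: 85822/39067 ≈ 2.1968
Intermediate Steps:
-85822/((-5581*7)) = -85822/(-39067) = -85822*(-1/39067) = 85822/39067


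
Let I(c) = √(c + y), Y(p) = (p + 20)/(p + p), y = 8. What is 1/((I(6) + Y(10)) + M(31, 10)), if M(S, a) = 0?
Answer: -6/47 + 4*√14/47 ≈ 0.19078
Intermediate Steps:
Y(p) = (20 + p)/(2*p) (Y(p) = (20 + p)/((2*p)) = (20 + p)*(1/(2*p)) = (20 + p)/(2*p))
I(c) = √(8 + c) (I(c) = √(c + 8) = √(8 + c))
1/((I(6) + Y(10)) + M(31, 10)) = 1/((√(8 + 6) + (½)*(20 + 10)/10) + 0) = 1/((√14 + (½)*(⅒)*30) + 0) = 1/((√14 + 3/2) + 0) = 1/((3/2 + √14) + 0) = 1/(3/2 + √14)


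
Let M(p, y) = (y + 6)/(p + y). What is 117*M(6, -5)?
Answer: 117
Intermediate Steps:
M(p, y) = (6 + y)/(p + y)
117*M(6, -5) = 117*((6 - 5)/(6 - 5)) = 117*(1/1) = 117*(1*1) = 117*1 = 117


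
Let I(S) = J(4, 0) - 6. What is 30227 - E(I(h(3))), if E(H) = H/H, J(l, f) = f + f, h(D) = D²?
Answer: 30226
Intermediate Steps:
J(l, f) = 2*f
I(S) = -6 (I(S) = 2*0 - 6 = 0 - 6 = -6)
E(H) = 1
30227 - E(I(h(3))) = 30227 - 1*1 = 30227 - 1 = 30226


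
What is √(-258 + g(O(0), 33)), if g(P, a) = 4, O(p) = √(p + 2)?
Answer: I*√254 ≈ 15.937*I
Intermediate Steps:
O(p) = √(2 + p)
√(-258 + g(O(0), 33)) = √(-258 + 4) = √(-254) = I*√254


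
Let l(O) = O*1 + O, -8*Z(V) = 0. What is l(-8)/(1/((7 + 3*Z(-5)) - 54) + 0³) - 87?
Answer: 665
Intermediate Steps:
Z(V) = 0 (Z(V) = -⅛*0 = 0)
l(O) = 2*O (l(O) = O + O = 2*O)
l(-8)/(1/((7 + 3*Z(-5)) - 54) + 0³) - 87 = (2*(-8))/(1/((7 + 3*0) - 54) + 0³) - 87 = -16/(1/((7 + 0) - 54) + 0) - 87 = -16/(1/(7 - 54) + 0) - 87 = -16/(1/(-47) + 0) - 87 = -16/(-1/47 + 0) - 87 = -16/(-1/47) - 87 = -47*(-16) - 87 = 752 - 87 = 665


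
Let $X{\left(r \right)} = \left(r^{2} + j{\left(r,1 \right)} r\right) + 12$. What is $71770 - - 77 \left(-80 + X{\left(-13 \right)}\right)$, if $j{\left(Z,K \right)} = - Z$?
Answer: $66534$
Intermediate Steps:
$X{\left(r \right)} = 12$ ($X{\left(r \right)} = \left(r^{2} + - r r\right) + 12 = \left(r^{2} - r^{2}\right) + 12 = 0 + 12 = 12$)
$71770 - - 77 \left(-80 + X{\left(-13 \right)}\right) = 71770 - - 77 \left(-80 + 12\right) = 71770 - \left(-77\right) \left(-68\right) = 71770 - 5236 = 66534$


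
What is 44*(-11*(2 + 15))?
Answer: -8228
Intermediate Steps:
44*(-11*(2 + 15)) = 44*(-11*17) = 44*(-187) = -8228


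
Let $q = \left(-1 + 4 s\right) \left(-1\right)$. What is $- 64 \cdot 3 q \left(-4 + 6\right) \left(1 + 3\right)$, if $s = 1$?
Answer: $4608$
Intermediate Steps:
$q = -3$ ($q = \left(-1 + 4 \cdot 1\right) \left(-1\right) = \left(-1 + 4\right) \left(-1\right) = 3 \left(-1\right) = -3$)
$- 64 \cdot 3 q \left(-4 + 6\right) \left(1 + 3\right) = - 64 \cdot 3 \left(-3\right) \left(-4 + 6\right) \left(1 + 3\right) = - 64 \left(- 9 \cdot 2 \cdot 4\right) = - 64 \left(\left(-9\right) 8\right) = \left(-64\right) \left(-72\right) = 4608$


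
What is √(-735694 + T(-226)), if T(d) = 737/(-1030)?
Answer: 3*I*√86722058190/1030 ≈ 857.73*I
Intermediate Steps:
T(d) = -737/1030 (T(d) = 737*(-1/1030) = -737/1030)
√(-735694 + T(-226)) = √(-735694 - 737/1030) = √(-757765557/1030) = 3*I*√86722058190/1030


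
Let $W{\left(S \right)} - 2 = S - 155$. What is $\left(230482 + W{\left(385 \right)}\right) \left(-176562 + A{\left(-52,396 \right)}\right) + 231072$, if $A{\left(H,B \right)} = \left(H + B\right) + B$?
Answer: $-40564365836$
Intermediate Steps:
$A{\left(H,B \right)} = H + 2 B$ ($A{\left(H,B \right)} = \left(B + H\right) + B = H + 2 B$)
$W{\left(S \right)} = -153 + S$ ($W{\left(S \right)} = 2 + \left(S - 155\right) = 2 + \left(-155 + S\right) = -153 + S$)
$\left(230482 + W{\left(385 \right)}\right) \left(-176562 + A{\left(-52,396 \right)}\right) + 231072 = \left(230482 + \left(-153 + 385\right)\right) \left(-176562 + \left(-52 + 2 \cdot 396\right)\right) + 231072 = \left(230482 + 232\right) \left(-176562 + \left(-52 + 792\right)\right) + 231072 = 230714 \left(-176562 + 740\right) + 231072 = 230714 \left(-175822\right) + 231072 = -40564596908 + 231072 = -40564365836$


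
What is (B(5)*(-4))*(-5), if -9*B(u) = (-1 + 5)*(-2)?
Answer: 160/9 ≈ 17.778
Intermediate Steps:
B(u) = 8/9 (B(u) = -(-1 + 5)*(-2)/9 = -4*(-2)/9 = -⅑*(-8) = 8/9)
(B(5)*(-4))*(-5) = ((8/9)*(-4))*(-5) = -32/9*(-5) = 160/9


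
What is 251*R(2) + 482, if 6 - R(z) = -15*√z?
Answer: 1988 + 3765*√2 ≈ 7312.5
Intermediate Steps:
R(z) = 6 + 15*√z (R(z) = 6 - (-15)*√z = 6 + 15*√z)
251*R(2) + 482 = 251*(6 + 15*√2) + 482 = (1506 + 3765*√2) + 482 = 1988 + 3765*√2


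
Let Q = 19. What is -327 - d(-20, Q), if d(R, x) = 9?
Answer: -336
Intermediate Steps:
-327 - d(-20, Q) = -327 - 1*9 = -327 - 9 = -336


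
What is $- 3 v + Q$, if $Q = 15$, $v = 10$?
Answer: $-15$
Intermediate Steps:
$- 3 v + Q = \left(-3\right) 10 + 15 = -30 + 15 = -15$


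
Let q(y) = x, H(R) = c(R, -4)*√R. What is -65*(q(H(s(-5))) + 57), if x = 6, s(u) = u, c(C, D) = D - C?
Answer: -4095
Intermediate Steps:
H(R) = √R*(-4 - R) (H(R) = (-4 - R)*√R = √R*(-4 - R))
q(y) = 6
-65*(q(H(s(-5))) + 57) = -65*(6 + 57) = -65*63 = -4095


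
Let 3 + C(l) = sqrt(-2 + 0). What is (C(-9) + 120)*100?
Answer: 11700 + 100*I*sqrt(2) ≈ 11700.0 + 141.42*I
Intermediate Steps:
C(l) = -3 + I*sqrt(2) (C(l) = -3 + sqrt(-2 + 0) = -3 + sqrt(-2) = -3 + I*sqrt(2))
(C(-9) + 120)*100 = ((-3 + I*sqrt(2)) + 120)*100 = (117 + I*sqrt(2))*100 = 11700 + 100*I*sqrt(2)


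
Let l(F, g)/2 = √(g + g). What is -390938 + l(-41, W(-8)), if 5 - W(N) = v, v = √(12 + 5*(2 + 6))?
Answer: -390938 + 2*√(10 - 4*√13) ≈ -3.9094e+5 + 4.2058*I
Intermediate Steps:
v = 2*√13 (v = √(12 + 5*8) = √(12 + 40) = √52 = 2*√13 ≈ 7.2111)
W(N) = 5 - 2*√13
l(F, g) = 2*√2*√g (l(F, g) = 2*√(g + g) = 2*√(2*g) = 2*(√2*√g) = 2*√2*√g)
-390938 + l(-41, W(-8)) = -390938 + 2*√2*√(5 - 2*√13)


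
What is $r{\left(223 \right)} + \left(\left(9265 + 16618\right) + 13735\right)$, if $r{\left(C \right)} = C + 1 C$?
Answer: $40064$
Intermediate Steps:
$r{\left(C \right)} = 2 C$ ($r{\left(C \right)} = C + C = 2 C$)
$r{\left(223 \right)} + \left(\left(9265 + 16618\right) + 13735\right) = 2 \cdot 223 + \left(\left(9265 + 16618\right) + 13735\right) = 446 + \left(25883 + 13735\right) = 446 + 39618 = 40064$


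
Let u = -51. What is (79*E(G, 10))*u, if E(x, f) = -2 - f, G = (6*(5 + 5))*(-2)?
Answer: 48348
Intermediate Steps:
G = -120 (G = (6*10)*(-2) = 60*(-2) = -120)
(79*E(G, 10))*u = (79*(-2 - 1*10))*(-51) = (79*(-2 - 10))*(-51) = (79*(-12))*(-51) = -948*(-51) = 48348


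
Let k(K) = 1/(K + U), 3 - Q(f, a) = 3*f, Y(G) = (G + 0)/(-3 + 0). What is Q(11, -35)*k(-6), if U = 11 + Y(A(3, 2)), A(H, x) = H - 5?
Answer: -90/17 ≈ -5.2941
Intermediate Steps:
A(H, x) = -5 + H
Y(G) = -G/3 (Y(G) = G/(-3) = G*(-1/3) = -G/3)
U = 35/3 (U = 11 - (-5 + 3)/3 = 11 - 1/3*(-2) = 11 + 2/3 = 35/3 ≈ 11.667)
Q(f, a) = 3 - 3*f
k(K) = 1/(35/3 + K) (k(K) = 1/(K + 35/3) = 1/(35/3 + K))
Q(11, -35)*k(-6) = (3 - 3*11)*(3/(35 + 3*(-6))) = (3 - 33)*(3/(35 - 18)) = -90/17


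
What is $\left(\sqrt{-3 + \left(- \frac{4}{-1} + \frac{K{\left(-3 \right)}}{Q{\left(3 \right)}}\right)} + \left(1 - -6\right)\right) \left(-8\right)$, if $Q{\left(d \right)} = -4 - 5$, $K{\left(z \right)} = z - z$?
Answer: $-64$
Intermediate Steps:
$K{\left(z \right)} = 0$
$Q{\left(d \right)} = -9$
$\left(\sqrt{-3 + \left(- \frac{4}{-1} + \frac{K{\left(-3 \right)}}{Q{\left(3 \right)}}\right)} + \left(1 - -6\right)\right) \left(-8\right) = \left(\sqrt{-3 + \left(- \frac{4}{-1} + \frac{0}{-9}\right)} + \left(1 - -6\right)\right) \left(-8\right) = \left(\sqrt{-3 + \left(\left(-4\right) \left(-1\right) + 0 \left(- \frac{1}{9}\right)\right)} + \left(1 + 6\right)\right) \left(-8\right) = \left(\sqrt{-3 + \left(4 + 0\right)} + 7\right) \left(-8\right) = \left(\sqrt{-3 + 4} + 7\right) \left(-8\right) = \left(\sqrt{1} + 7\right) \left(-8\right) = \left(1 + 7\right) \left(-8\right) = 8 \left(-8\right) = -64$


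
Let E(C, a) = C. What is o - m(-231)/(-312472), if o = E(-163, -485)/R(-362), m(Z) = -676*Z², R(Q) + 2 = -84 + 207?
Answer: -1103912323/9452278 ≈ -116.79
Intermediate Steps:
R(Q) = 121 (R(Q) = -2 + (-84 + 207) = -2 + 123 = 121)
o = -163/121 ≈ -1.3471
o - m(-231)/(-312472) = -163/121 - (-676*(-231)²)/(-312472) = -163/121 - (-676*53361)*(-1)/312472 = -163/121 - (-36072036)*(-1)/312472 = -163/121 - 1*9018009/78118 = -163/121 - 9018009/78118 = -1103912323/9452278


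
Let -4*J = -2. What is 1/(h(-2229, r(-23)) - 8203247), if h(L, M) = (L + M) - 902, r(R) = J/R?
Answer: -46/377493389 ≈ -1.2186e-7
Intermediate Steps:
J = ½ (J = -¼*(-2) = ½ ≈ 0.50000)
r(R) = 1/(2*R)
h(L, M) = -902 + L + M
1/(h(-2229, r(-23)) - 8203247) = 1/((-902 - 2229 + (½)/(-23)) - 8203247) = 1/((-902 - 2229 + (½)*(-1/23)) - 8203247) = 1/((-902 - 2229 - 1/46) - 8203247) = 1/(-144027/46 - 8203247) = 1/(-377493389/46) = -46/377493389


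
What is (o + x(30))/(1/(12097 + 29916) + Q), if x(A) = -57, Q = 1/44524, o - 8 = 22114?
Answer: 41274498006780/86537 ≈ 4.7696e+8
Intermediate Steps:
o = 22122 (o = 8 + 22114 = 22122)
Q = 1/44524 ≈ 2.2460e-5
(o + x(30))/(1/(12097 + 29916) + Q) = (22122 - 57)/(1/(12097 + 29916) + 1/44524) = 22065/(1/42013 + 1/44524) = 22065/(86537/1870586812) = 22065*(1870586812/86537) = 41274498006780/86537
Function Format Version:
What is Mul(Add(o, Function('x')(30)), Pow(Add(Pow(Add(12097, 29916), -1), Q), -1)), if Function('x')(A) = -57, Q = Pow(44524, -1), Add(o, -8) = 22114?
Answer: Rational(41274498006780, 86537) ≈ 4.7696e+8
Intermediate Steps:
o = 22122 (o = Add(8, 22114) = 22122)
Q = Rational(1, 44524) ≈ 2.2460e-5
Mul(Add(o, Function('x')(30)), Pow(Add(Pow(Add(12097, 29916), -1), Q), -1)) = Mul(Add(22122, -57), Pow(Add(Pow(Add(12097, 29916), -1), Rational(1, 44524)), -1)) = Mul(22065, Pow(Add(Pow(42013, -1), Rational(1, 44524)), -1)) = Mul(22065, Pow(Add(Rational(1, 42013), Rational(1, 44524)), -1)) = Mul(22065, Pow(Rational(86537, 1870586812), -1)) = Mul(22065, Rational(1870586812, 86537)) = Rational(41274498006780, 86537)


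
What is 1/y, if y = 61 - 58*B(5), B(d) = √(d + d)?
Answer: -61/29919 - 58*√10/29919 ≈ -0.0081691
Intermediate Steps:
B(d) = √2*√d (B(d) = √(2*d) = √2*√d)
y = 61 - 58*√10 (y = 61 - 58*√2*√5 = 61 - 58*√10 ≈ -122.41)
1/y = 1/(61 - 58*√10)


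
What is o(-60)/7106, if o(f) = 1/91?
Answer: 1/646646 ≈ 1.5464e-6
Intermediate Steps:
o(f) = 1/91
o(-60)/7106 = (1/91)/7106 = (1/91)*(1/7106) = 1/646646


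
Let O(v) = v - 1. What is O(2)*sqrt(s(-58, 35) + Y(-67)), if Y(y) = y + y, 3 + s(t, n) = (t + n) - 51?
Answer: I*sqrt(211) ≈ 14.526*I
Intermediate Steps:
s(t, n) = -54 + n + t (s(t, n) = -3 + ((t + n) - 51) = -3 + ((n + t) - 51) = -3 + (-51 + n + t) = -54 + n + t)
Y(y) = 2*y
O(v) = -1 + v
O(2)*sqrt(s(-58, 35) + Y(-67)) = (-1 + 2)*sqrt((-54 + 35 - 58) + 2*(-67)) = 1*sqrt(-77 - 134) = 1*sqrt(-211) = 1*(I*sqrt(211)) = I*sqrt(211)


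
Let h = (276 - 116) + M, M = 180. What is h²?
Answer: 115600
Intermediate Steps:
h = 340 (h = (276 - 116) + 180 = 160 + 180 = 340)
h² = 340² = 115600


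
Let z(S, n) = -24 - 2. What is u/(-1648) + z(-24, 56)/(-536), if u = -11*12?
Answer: 1775/13802 ≈ 0.12860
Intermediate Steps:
u = -132
z(S, n) = -26
u/(-1648) + z(-24, 56)/(-536) = -132/(-1648) - 26/(-536) = -132*(-1/1648) - 26*(-1/536) = 33/412 + 13/268 = 1775/13802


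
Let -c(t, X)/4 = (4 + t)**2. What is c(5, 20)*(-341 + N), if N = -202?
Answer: 175932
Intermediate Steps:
c(t, X) = -4*(4 + t)**2
c(5, 20)*(-341 + N) = (-4*(4 + 5)**2)*(-341 - 202) = -4*9**2*(-543) = -4*81*(-543) = -324*(-543) = 175932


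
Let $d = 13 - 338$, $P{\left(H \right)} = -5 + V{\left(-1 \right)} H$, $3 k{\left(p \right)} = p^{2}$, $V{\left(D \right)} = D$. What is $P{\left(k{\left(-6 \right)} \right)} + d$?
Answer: $-342$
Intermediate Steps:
$k{\left(p \right)} = \frac{p^{2}}{3}$
$P{\left(H \right)} = -5 - H$
$d = -325$ ($d = 13 - 338 = -325$)
$P{\left(k{\left(-6 \right)} \right)} + d = \left(-5 - \frac{\left(-6\right)^{2}}{3}\right) - 325 = \left(-5 - \frac{1}{3} \cdot 36\right) - 325 = \left(-5 - 12\right) - 325 = -17 - 325 = -342$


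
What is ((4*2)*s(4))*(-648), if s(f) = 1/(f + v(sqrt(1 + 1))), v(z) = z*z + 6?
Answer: -432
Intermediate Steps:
v(z) = 6 + z**2 (v(z) = z**2 + 6 = 6 + z**2)
s(f) = 1/(8 + f) (s(f) = 1/(f + (6 + (sqrt(1 + 1))**2)) = 1/(f + (6 + (sqrt(2))**2)) = 1/(f + (6 + 2)) = 1/(f + 8) = 1/(8 + f))
((4*2)*s(4))*(-648) = ((4*2)/(8 + 4))*(-648) = (8/12)*(-648) = (8*(1/12))*(-648) = (2/3)*(-648) = -432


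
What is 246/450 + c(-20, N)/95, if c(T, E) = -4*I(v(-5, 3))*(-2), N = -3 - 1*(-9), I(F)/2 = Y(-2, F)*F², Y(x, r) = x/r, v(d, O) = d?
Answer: 3179/1425 ≈ 2.2309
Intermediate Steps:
I(F) = -4*F (I(F) = 2*((-2/F)*F²) = 2*(-2*F) = -4*F)
N = 6 (N = -3 + 9 = 6)
c(T, E) = 160 (c(T, E) = -(-16)*(-5)*(-2) = -4*20*(-2) = -80*(-2) = 160)
246/450 + c(-20, N)/95 = 246/450 + 160/95 = 246*(1/450) + 160*(1/95) = 41/75 + 32/19 = 3179/1425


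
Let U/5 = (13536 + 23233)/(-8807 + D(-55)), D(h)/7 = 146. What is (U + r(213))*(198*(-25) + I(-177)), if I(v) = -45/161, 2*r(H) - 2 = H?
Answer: -23132071435/55706 ≈ -4.1525e+5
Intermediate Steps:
r(H) = 1 + H/2
I(v) = -45/161 (I(v) = -45*1/161 = -45/161)
D(h) = 1022 (D(h) = 7*146 = 1022)
U = -36769/1557 (U = 5*((13536 + 23233)/(-8807 + 1022)) = 5*(36769/(-7785)) = 5*(36769*(-1/7785)) = 5*(-36769/7785) = -36769/1557 ≈ -23.615)
(U + r(213))*(198*(-25) + I(-177)) = (-36769/1557 + (1 + (½)*213))*(198*(-25) - 45/161) = (-36769/1557 + (1 + 213/2))*(-4950 - 45/161) = (-36769/1557 + 215/2)*(-796995/161) = (261217/3114)*(-796995/161) = -23132071435/55706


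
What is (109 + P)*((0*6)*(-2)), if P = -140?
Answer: 0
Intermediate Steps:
(109 + P)*((0*6)*(-2)) = (109 - 140)*((0*6)*(-2)) = -0*(-2) = -31*0 = 0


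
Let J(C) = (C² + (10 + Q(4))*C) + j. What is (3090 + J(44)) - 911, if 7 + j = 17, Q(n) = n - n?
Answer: 4565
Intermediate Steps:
Q(n) = 0
j = 10 (j = -7 + 17 = 10)
J(C) = 10 + C² + 10*C (J(C) = (C² + (10 + 0)*C) + 10 = (C² + 10*C) + 10 = 10 + C² + 10*C)
(3090 + J(44)) - 911 = (3090 + (10 + 44² + 10*44)) - 911 = (3090 + (10 + 1936 + 440)) - 911 = (3090 + 2386) - 911 = 5476 - 911 = 4565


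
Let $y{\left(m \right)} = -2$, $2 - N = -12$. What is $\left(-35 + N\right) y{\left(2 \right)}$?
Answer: $42$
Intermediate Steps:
$N = 14$ ($N = 2 - -12 = 2 + 12 = 14$)
$\left(-35 + N\right) y{\left(2 \right)} = \left(-35 + 14\right) \left(-2\right) = \left(-21\right) \left(-2\right) = 42$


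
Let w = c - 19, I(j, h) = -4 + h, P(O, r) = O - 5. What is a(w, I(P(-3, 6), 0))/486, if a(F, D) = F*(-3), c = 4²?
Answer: 1/54 ≈ 0.018519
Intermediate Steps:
c = 16
P(O, r) = -5 + O
w = -3 (w = 16 - 19 = -3)
a(F, D) = -3*F
a(w, I(P(-3, 6), 0))/486 = -3*(-3)/486 = 9*(1/486) = 1/54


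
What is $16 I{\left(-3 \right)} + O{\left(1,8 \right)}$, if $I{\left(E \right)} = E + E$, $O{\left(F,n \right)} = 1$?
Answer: $-95$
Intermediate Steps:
$I{\left(E \right)} = 2 E$
$16 I{\left(-3 \right)} + O{\left(1,8 \right)} = 16 \cdot 2 \left(-3\right) + 1 = 16 \left(-6\right) + 1 = -96 + 1 = -95$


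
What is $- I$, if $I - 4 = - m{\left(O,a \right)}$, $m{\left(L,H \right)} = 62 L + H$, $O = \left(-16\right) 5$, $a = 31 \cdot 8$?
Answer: $-4716$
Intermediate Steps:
$a = 248$
$O = -80$
$m{\left(L,H \right)} = H + 62 L$
$I = 4716$ ($I = 4 - \left(248 + 62 \left(-80\right)\right) = 4 - \left(248 - 4960\right) = 4 - -4712 = 4 + 4712 = 4716$)
$- I = \left(-1\right) 4716 = -4716$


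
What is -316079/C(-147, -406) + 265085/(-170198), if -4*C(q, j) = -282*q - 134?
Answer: 12764421398/439536335 ≈ 29.041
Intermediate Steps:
C(q, j) = 67/2 + 141*q/2 (C(q, j) = -(-282*q - 134)/4 = -(-134 - 282*q)/4 = 67/2 + 141*q/2)
-316079/C(-147, -406) + 265085/(-170198) = -316079/(67/2 + (141/2)*(-147)) + 265085/(-170198) = -316079/(67/2 - 20727/2) + 265085*(-1/170198) = -316079/(-10330) - 265085/170198 = -316079*(-1/10330) - 265085/170198 = 316079/10330 - 265085/170198 = 12764421398/439536335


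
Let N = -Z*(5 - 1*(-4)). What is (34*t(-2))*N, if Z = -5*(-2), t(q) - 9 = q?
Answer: -21420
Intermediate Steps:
t(q) = 9 + q
Z = 10
N = -90 (N = -10*(5 - 1*(-4)) = -10*(5 + 4) = -10*9 = -1*90 = -90)
(34*t(-2))*N = (34*(9 - 2))*(-90) = (34*7)*(-90) = 238*(-90) = -21420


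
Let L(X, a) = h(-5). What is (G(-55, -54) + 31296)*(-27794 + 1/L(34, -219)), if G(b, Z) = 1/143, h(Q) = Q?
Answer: -621940946459/715 ≈ -8.6985e+8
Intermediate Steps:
G(b, Z) = 1/143
L(X, a) = -5
(G(-55, -54) + 31296)*(-27794 + 1/L(34, -219)) = (1/143 + 31296)*(-27794 + 1/(-5)) = 4475329*(-27794 - ⅕)/143 = (4475329/143)*(-138971/5) = -621940946459/715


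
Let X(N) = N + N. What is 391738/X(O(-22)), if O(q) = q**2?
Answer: 195869/484 ≈ 404.69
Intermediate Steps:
X(N) = 2*N
391738/X(O(-22)) = 391738/((2*(-22)**2)) = 391738/((2*484)) = 391738/968 = 391738*(1/968) = 195869/484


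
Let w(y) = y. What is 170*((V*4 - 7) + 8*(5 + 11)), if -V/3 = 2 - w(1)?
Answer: 18530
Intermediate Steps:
V = -3 (V = -3*(2 - 1*1) = -3*(2 - 1) = -3*1 = -3)
170*((V*4 - 7) + 8*(5 + 11)) = 170*((-3*4 - 7) + 8*(5 + 11)) = 170*((-12 - 7) + 8*16) = 170*(-19 + 128) = 170*109 = 18530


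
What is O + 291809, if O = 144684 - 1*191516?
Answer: 244977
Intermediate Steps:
O = -46832 (O = 144684 - 191516 = -46832)
O + 291809 = -46832 + 291809 = 244977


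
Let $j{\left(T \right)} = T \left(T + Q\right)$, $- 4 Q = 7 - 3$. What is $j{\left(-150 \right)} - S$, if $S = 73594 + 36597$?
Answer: $-87541$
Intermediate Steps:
$Q = -1$ ($Q = - \frac{7 - 3}{4} = \left(- \frac{1}{4}\right) 4 = -1$)
$S = 110191$
$j{\left(T \right)} = T \left(-1 + T\right)$ ($j{\left(T \right)} = T \left(T - 1\right) = T \left(-1 + T\right)$)
$j{\left(-150 \right)} - S = - 150 \left(-1 - 150\right) - 110191 = \left(-150\right) \left(-151\right) - 110191 = 22650 - 110191 = -87541$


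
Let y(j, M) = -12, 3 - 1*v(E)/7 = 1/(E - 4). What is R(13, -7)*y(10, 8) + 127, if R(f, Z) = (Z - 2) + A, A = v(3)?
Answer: -101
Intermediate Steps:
v(E) = 21 - 7/(-4 + E) (v(E) = 21 - 7/(E - 4) = 21 - 7/(-4 + E))
A = 28 (A = 7*(-13 + 3*3)/(-4 + 3) = 7*(-13 + 9)/(-1) = 7*(-1)*(-4) = 28)
R(f, Z) = 26 + Z (R(f, Z) = (Z - 2) + 28 = (-2 + Z) + 28 = 26 + Z)
R(13, -7)*y(10, 8) + 127 = (26 - 7)*(-12) + 127 = 19*(-12) + 127 = -228 + 127 = -101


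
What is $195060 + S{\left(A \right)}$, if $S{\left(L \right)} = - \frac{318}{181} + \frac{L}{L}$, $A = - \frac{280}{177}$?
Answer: $\frac{35305723}{181} \approx 1.9506 \cdot 10^{5}$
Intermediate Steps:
$A = - \frac{280}{177}$ ($A = \left(-280\right) \frac{1}{177} = - \frac{280}{177} \approx -1.5819$)
$S{\left(L \right)} = - \frac{137}{181}$ ($S{\left(L \right)} = \left(-318\right) \frac{1}{181} + 1 = - \frac{318}{181} + 1 = - \frac{137}{181}$)
$195060 + S{\left(A \right)} = 195060 - \frac{137}{181} = \frac{35305723}{181}$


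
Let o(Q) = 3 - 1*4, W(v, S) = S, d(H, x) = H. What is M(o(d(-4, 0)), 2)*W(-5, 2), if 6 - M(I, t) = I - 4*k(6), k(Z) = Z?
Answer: 62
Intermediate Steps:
o(Q) = -1 (o(Q) = 3 - 4 = -1)
M(I, t) = 30 - I (M(I, t) = 6 - (I - 4*6) = 6 - (I - 24) = 6 - (-24 + I) = 6 + (24 - I) = 30 - I)
M(o(d(-4, 0)), 2)*W(-5, 2) = (30 - 1*(-1))*2 = (30 + 1)*2 = 31*2 = 62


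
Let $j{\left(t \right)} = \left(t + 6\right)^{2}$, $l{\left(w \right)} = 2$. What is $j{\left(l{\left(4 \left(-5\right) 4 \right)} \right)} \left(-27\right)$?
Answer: $-1728$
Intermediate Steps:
$j{\left(t \right)} = \left(6 + t\right)^{2}$
$j{\left(l{\left(4 \left(-5\right) 4 \right)} \right)} \left(-27\right) = \left(6 + 2\right)^{2} \left(-27\right) = 8^{2} \left(-27\right) = 64 \left(-27\right) = -1728$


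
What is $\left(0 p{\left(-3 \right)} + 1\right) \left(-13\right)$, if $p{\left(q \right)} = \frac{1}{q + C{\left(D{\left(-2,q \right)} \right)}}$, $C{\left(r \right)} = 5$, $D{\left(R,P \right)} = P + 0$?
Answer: $-13$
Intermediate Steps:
$D{\left(R,P \right)} = P$
$p{\left(q \right)} = \frac{1}{5 + q}$ ($p{\left(q \right)} = \frac{1}{q + 5} = \frac{1}{5 + q}$)
$\left(0 p{\left(-3 \right)} + 1\right) \left(-13\right) = \left(\frac{0}{5 - 3} + 1\right) \left(-13\right) = \left(\frac{0}{2} + 1\right) \left(-13\right) = \left(0 \cdot \frac{1}{2} + 1\right) \left(-13\right) = \left(0 + 1\right) \left(-13\right) = 1 \left(-13\right) = -13$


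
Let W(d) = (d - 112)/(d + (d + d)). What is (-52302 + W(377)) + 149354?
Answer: 109766077/1131 ≈ 97052.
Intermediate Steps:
W(d) = (-112 + d)/(3*d) (W(d) = (-112 + d)/(d + 2*d) = (-112 + d)/((3*d)) = (-112 + d)*(1/(3*d)) = (-112 + d)/(3*d))
(-52302 + W(377)) + 149354 = (-52302 + (⅓)*(-112 + 377)/377) + 149354 = (-52302 + (⅓)*(1/377)*265) + 149354 = (-52302 + 265/1131) + 149354 = -59153297/1131 + 149354 = 109766077/1131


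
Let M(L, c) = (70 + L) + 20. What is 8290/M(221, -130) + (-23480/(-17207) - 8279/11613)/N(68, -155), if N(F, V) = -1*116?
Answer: 192119110853783/7208882767716 ≈ 26.650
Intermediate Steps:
N(F, V) = -116
M(L, c) = 90 + L
8290/M(221, -130) + (-23480/(-17207) - 8279/11613)/N(68, -155) = 8290/(90 + 221) + (-23480/(-17207) - 8279/11613)/(-116) = 8290/311 + (-23480*(-1/17207) - 8279*1/11613)*(-1/116) = 8290*(1/311) + (23480/17207 - 8279/11613)*(-1/116) = 8290/311 + (130216487/199824891)*(-1/116) = 8290/311 - 130216487/23179687356 = 192119110853783/7208882767716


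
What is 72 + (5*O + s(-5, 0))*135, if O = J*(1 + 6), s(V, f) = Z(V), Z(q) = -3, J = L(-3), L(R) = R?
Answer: -14508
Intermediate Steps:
J = -3
s(V, f) = -3
O = -21 (O = -3*(1 + 6) = -3*7 = -21)
72 + (5*O + s(-5, 0))*135 = 72 + (5*(-21) - 3)*135 = 72 + (-105 - 3)*135 = 72 - 108*135 = 72 - 14580 = -14508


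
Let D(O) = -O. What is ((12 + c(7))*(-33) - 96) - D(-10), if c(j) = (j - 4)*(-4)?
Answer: -106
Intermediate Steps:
c(j) = 16 - 4*j (c(j) = (-4 + j)*(-4) = 16 - 4*j)
((12 + c(7))*(-33) - 96) - D(-10) = ((12 + (16 - 4*7))*(-33) - 96) - (-1)*(-10) = ((12 + (16 - 28))*(-33) - 96) - 1*10 = ((12 - 12)*(-33) - 96) - 10 = (0*(-33) - 96) - 10 = (0 - 96) - 10 = -96 - 10 = -106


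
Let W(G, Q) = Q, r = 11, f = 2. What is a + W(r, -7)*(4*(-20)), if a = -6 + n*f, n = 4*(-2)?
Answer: 538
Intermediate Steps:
n = -8
a = -22 (a = -6 - 8*2 = -6 - 16 = -22)
a + W(r, -7)*(4*(-20)) = -22 - 28*(-20) = -22 - 7*(-80) = -22 + 560 = 538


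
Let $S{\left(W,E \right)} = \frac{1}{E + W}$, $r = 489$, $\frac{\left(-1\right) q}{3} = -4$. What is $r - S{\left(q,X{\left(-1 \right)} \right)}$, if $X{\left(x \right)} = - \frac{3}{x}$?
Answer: $\frac{7334}{15} \approx 488.93$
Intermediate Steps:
$q = 12$ ($q = \left(-3\right) \left(-4\right) = 12$)
$r - S{\left(q,X{\left(-1 \right)} \right)} = 489 - \frac{1}{- \frac{3}{-1} + 12} = 489 - \frac{1}{\left(-3\right) \left(-1\right) + 12} = 489 - \frac{1}{3 + 12} = 489 - \frac{1}{15} = \frac{7334}{15}$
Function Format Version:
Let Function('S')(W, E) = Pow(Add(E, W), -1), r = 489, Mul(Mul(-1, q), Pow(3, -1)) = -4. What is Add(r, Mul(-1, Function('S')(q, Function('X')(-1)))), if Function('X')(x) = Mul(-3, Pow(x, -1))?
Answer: Rational(7334, 15) ≈ 488.93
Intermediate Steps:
q = 12 (q = Mul(-3, -4) = 12)
Add(r, Mul(-1, Function('S')(q, Function('X')(-1)))) = Add(489, Mul(-1, Pow(Add(Mul(-3, Pow(-1, -1)), 12), -1))) = Add(489, Mul(-1, Pow(Add(Mul(-3, -1), 12), -1))) = Add(489, Mul(-1, Pow(Add(3, 12), -1))) = Add(489, Mul(-1, Pow(15, -1))) = Add(489, Mul(-1, Rational(1, 15))) = Add(489, Rational(-1, 15)) = Rational(7334, 15)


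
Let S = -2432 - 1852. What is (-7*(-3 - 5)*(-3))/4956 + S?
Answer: -252758/59 ≈ -4284.0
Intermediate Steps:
S = -4284
(-7*(-3 - 5)*(-3))/4956 + S = (-7*(-3 - 5)*(-3))/4956 - 4284 = (-7*(-8)*(-3))*(1/4956) - 4284 = (56*(-3))*(1/4956) - 4284 = -168*1/4956 - 4284 = -2/59 - 4284 = -252758/59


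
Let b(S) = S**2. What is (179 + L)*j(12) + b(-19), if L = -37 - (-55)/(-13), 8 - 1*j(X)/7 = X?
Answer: -45455/13 ≈ -3496.5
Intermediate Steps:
j(X) = 56 - 7*X
L = -536/13 (L = -37 - (-55)*(-1)/13 = -37 - 1*55/13 = -37 - 55/13 = -536/13 ≈ -41.231)
(179 + L)*j(12) + b(-19) = (179 - 536/13)*(56 - 7*12) + (-19)**2 = 1791*(56 - 84)/13 + 361 = (1791/13)*(-28) + 361 = -50148/13 + 361 = -45455/13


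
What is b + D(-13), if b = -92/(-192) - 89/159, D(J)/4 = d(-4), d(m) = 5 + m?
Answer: 9971/2544 ≈ 3.9194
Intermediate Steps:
D(J) = 4 (D(J) = 4*(5 - 4) = 4*1 = 4)
b = -205/2544 (b = -92*(-1/192) - 89*1/159 = 23/48 - 89/159 = -205/2544 ≈ -0.080582)
b + D(-13) = -205/2544 + 4 = 9971/2544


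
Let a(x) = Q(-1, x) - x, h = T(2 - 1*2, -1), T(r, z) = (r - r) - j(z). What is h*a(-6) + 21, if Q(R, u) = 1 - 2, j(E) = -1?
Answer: 26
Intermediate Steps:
T(r, z) = 1 (T(r, z) = (r - r) - 1*(-1) = 0 + 1 = 1)
h = 1
Q(R, u) = -1
a(x) = -1 - x
h*a(-6) + 21 = 1*(-1 - 1*(-6)) + 21 = 1*(-1 + 6) + 21 = 1*5 + 21 = 5 + 21 = 26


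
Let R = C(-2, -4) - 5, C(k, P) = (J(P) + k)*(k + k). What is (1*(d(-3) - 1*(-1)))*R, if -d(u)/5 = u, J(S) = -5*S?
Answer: -1232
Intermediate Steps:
d(u) = -5*u
C(k, P) = 2*k*(k - 5*P) (C(k, P) = (-5*P + k)*(k + k) = (k - 5*P)*(2*k) = 2*k*(k - 5*P))
R = -77 (R = 2*(-2)*(-2 - 5*(-4)) - 5 = 2*(-2)*(-2 + 20) - 5 = 2*(-2)*18 - 5 = -72 - 5 = -77)
(1*(d(-3) - 1*(-1)))*R = (1*(-5*(-3) - 1*(-1)))*(-77) = (1*(15 + 1))*(-77) = (1*16)*(-77) = 16*(-77) = -1232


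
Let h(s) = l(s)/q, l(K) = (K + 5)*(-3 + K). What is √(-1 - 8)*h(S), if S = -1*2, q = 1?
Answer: -45*I ≈ -45.0*I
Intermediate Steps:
l(K) = (-3 + K)*(5 + K) (l(K) = (5 + K)*(-3 + K) = (-3 + K)*(5 + K))
S = -2
h(s) = -15 + s² + 2*s (h(s) = (-15 + s² + 2*s)/1 = (-15 + s² + 2*s)*1 = -15 + s² + 2*s)
√(-1 - 8)*h(S) = √(-1 - 8)*(-15 + (-2)² + 2*(-2)) = √(-9)*(-15 + 4 - 4) = (3*I)*(-15) = -45*I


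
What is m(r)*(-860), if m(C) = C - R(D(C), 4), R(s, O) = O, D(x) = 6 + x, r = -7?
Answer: 9460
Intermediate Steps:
m(C) = -4 + C (m(C) = C - 1*4 = C - 4 = -4 + C)
m(r)*(-860) = (-4 - 7)*(-860) = -11*(-860) = 9460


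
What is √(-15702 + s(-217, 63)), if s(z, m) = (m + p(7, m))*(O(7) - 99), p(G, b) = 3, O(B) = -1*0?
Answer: 2*I*√5559 ≈ 149.12*I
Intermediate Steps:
O(B) = 0
s(z, m) = -297 - 99*m (s(z, m) = (m + 3)*(0 - 99) = (3 + m)*(-99) = -297 - 99*m)
√(-15702 + s(-217, 63)) = √(-15702 + (-297 - 99*63)) = √(-15702 + (-297 - 6237)) = √(-15702 - 6534) = √(-22236) = 2*I*√5559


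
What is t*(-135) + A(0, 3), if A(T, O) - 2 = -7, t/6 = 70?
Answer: -56705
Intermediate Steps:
t = 420 (t = 6*70 = 420)
A(T, O) = -5 (A(T, O) = 2 - 7 = -5)
t*(-135) + A(0, 3) = 420*(-135) - 5 = -56700 - 5 = -56705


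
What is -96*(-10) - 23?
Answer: 937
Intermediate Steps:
-96*(-10) - 23 = 960 - 23 = 937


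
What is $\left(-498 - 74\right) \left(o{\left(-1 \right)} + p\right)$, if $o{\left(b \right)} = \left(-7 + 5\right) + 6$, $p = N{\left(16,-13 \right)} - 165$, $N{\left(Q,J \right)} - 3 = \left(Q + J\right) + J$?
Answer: $96096$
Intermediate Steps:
$N{\left(Q,J \right)} = 3 + Q + 2 J$ ($N{\left(Q,J \right)} = 3 + \left(\left(Q + J\right) + J\right) = 3 + \left(\left(J + Q\right) + J\right) = 3 + \left(Q + 2 J\right) = 3 + Q + 2 J$)
$p = -172$ ($p = \left(3 + 16 + 2 \left(-13\right)\right) - 165 = \left(3 + 16 - 26\right) - 165 = -7 - 165 = -172$)
$o{\left(b \right)} = 4$ ($o{\left(b \right)} = -2 + 6 = 4$)
$\left(-498 - 74\right) \left(o{\left(-1 \right)} + p\right) = \left(-498 - 74\right) \left(4 - 172\right) = \left(-572\right) \left(-168\right) = 96096$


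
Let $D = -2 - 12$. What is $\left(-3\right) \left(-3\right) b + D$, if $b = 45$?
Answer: $391$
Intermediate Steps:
$D = -14$ ($D = -2 - 12 = -14$)
$\left(-3\right) \left(-3\right) b + D = \left(-3\right) \left(-3\right) 45 - 14 = 9 \cdot 45 - 14 = 405 - 14 = 391$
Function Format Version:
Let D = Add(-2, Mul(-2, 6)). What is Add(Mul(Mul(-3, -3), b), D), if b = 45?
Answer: 391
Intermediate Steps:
D = -14 (D = Add(-2, -12) = -14)
Add(Mul(Mul(-3, -3), b), D) = Add(Mul(Mul(-3, -3), 45), -14) = Add(Mul(9, 45), -14) = Add(405, -14) = 391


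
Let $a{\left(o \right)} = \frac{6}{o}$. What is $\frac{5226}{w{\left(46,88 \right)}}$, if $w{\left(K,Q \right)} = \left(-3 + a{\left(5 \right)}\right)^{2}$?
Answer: $\frac{43550}{27} \approx 1613.0$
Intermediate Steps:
$w{\left(K,Q \right)} = \frac{81}{25}$ ($w{\left(K,Q \right)} = \left(-3 + \frac{6}{5}\right)^{2} = \left(- \frac{9}{5}\right)^{2} = \frac{81}{25}$)
$\frac{5226}{w{\left(46,88 \right)}} = \frac{5226}{\frac{81}{25}} = 5226 \cdot \frac{25}{81} = \frac{43550}{27}$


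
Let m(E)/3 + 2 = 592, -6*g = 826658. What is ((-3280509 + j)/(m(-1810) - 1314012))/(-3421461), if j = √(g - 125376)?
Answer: -364501/498864980618 + I*√2368371/13469354476686 ≈ -7.3066e-7 + 1.1426e-10*I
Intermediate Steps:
g = -413329/3 (g = -⅙*826658 = -413329/3 ≈ -1.3778e+5)
m(E) = 1770 (m(E) = -6 + 3*592 = -6 + 1776 = 1770)
j = I*√2368371/3 (j = √(-413329/3 - 125376) = √(-789457/3) = I*√2368371/3 ≈ 512.98*I)
((-3280509 + j)/(m(-1810) - 1314012))/(-3421461) = ((-3280509 + I*√2368371/3)/(1770 - 1314012))/(-3421461) = ((-3280509 + I*√2368371/3)/(-1312242))*(-1/3421461) = ((-3280509 + I*√2368371/3)*(-1/1312242))*(-1/3421461) = (1093503/437414 - I*√2368371/3936726)*(-1/3421461) = -364501/498864980618 + I*√2368371/13469354476686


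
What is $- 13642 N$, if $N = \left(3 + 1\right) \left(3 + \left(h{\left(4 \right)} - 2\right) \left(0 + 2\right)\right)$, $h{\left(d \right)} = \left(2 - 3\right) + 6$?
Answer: $-491112$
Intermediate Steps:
$h{\left(d \right)} = 5$ ($h{\left(d \right)} = -1 + 6 = 5$)
$N = 36$ ($N = \left(3 + 1\right) \left(3 + \left(5 - 2\right) \left(0 + 2\right)\right) = 4 \left(3 + 3 \cdot 2\right) = 4 \left(3 + 6\right) = 4 \cdot 9 = 36$)
$- 13642 N = \left(-13642\right) 36 = -491112$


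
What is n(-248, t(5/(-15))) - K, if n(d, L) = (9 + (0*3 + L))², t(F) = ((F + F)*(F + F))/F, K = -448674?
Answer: 4038595/9 ≈ 4.4873e+5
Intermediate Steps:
t(F) = 4*F (t(F) = ((2*F)*(2*F))/F = (4*F²)/F = 4*F)
n(d, L) = (9 + L)² (n(d, L) = (9 + (0 + L))² = (9 + L)²)
n(-248, t(5/(-15))) - K = (9 + 4*(5/(-15)))² - 1*(-448674) = (9 + 4*(5*(-1/15)))² + 448674 = (9 + 4*(-⅓))² + 448674 = (9 - 4/3)² + 448674 = (23/3)² + 448674 = 529/9 + 448674 = 4038595/9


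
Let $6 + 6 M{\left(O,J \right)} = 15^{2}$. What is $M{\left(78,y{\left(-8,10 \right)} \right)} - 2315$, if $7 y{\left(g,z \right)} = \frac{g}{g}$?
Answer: $- \frac{4557}{2} \approx -2278.5$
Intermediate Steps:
$y{\left(g,z \right)} = \frac{1}{7}$ ($y{\left(g,z \right)} = \frac{g \frac{1}{g}}{7} = \frac{1}{7} \cdot 1 = \frac{1}{7}$)
$M{\left(O,J \right)} = \frac{73}{2}$ ($M{\left(O,J \right)} = -1 + \frac{15^{2}}{6} = -1 + \frac{1}{6} \cdot 225 = -1 + \frac{75}{2} = \frac{73}{2}$)
$M{\left(78,y{\left(-8,10 \right)} \right)} - 2315 = \frac{73}{2} - 2315 = - \frac{4557}{2}$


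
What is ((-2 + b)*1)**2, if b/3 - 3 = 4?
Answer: 361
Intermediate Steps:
b = 21 (b = 9 + 3*4 = 9 + 12 = 21)
((-2 + b)*1)**2 = ((-2 + 21)*1)**2 = (19*1)**2 = 19**2 = 361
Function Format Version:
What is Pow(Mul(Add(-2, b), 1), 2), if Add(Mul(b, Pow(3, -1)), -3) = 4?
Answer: 361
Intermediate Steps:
b = 21 (b = Add(9, Mul(3, 4)) = Add(9, 12) = 21)
Pow(Mul(Add(-2, b), 1), 2) = Pow(Mul(Add(-2, 21), 1), 2) = Pow(Mul(19, 1), 2) = Pow(19, 2) = 361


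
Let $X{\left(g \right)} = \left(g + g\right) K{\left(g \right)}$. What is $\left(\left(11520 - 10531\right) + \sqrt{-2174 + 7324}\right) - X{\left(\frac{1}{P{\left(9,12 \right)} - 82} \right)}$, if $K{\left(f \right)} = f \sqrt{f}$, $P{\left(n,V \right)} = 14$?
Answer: $989 + 5 \sqrt{206} - \frac{i \sqrt{17}}{78608} \approx 1060.8 - 5.2451 \cdot 10^{-5} i$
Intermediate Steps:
$K{\left(f \right)} = f^{\frac{3}{2}}$
$X{\left(g \right)} = 2 g^{\frac{5}{2}}$ ($X{\left(g \right)} = \left(g + g\right) g^{\frac{3}{2}} = 2 g g^{\frac{3}{2}} = 2 g^{\frac{5}{2}}$)
$\left(\left(11520 - 10531\right) + \sqrt{-2174 + 7324}\right) - X{\left(\frac{1}{P{\left(9,12 \right)} - 82} \right)} = \left(\left(11520 - 10531\right) + \sqrt{-2174 + 7324}\right) - 2 \left(\frac{1}{14 - 82}\right)^{\frac{5}{2}} = \left(989 + \sqrt{5150}\right) - 2 \left(\frac{1}{-68}\right)^{\frac{5}{2}} = \left(989 + 5 \sqrt{206}\right) - 2 \left(- \frac{1}{68}\right)^{\frac{5}{2}} = \left(989 + 5 \sqrt{206}\right) - 2 \frac{i \sqrt{17}}{157216} = \left(989 + 5 \sqrt{206}\right) - \frac{i \sqrt{17}}{78608} = 989 + 5 \sqrt{206} - \frac{i \sqrt{17}}{78608}$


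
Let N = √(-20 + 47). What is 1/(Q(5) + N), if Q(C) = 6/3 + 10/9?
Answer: -252/1403 + 243*√3/1403 ≈ 0.12038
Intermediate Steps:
Q(C) = 28/9 (Q(C) = 6*(⅓) + 10*(⅑) = 2 + 10/9 = 28/9)
N = 3*√3 (N = √27 = 3*√3 ≈ 5.1962)
1/(Q(5) + N) = 1/(28/9 + 3*√3)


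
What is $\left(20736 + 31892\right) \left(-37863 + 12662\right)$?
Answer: $-1326278228$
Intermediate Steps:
$\left(20736 + 31892\right) \left(-37863 + 12662\right) = 52628 \left(-25201\right) = -1326278228$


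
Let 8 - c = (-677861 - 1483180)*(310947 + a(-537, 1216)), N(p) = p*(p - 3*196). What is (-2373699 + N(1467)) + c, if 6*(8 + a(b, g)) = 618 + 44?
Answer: 672189278158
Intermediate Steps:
a(b, g) = 307/3 (a(b, g) = -8 + (618 + 44)/6 = -8 + (⅙)*662 = -8 + 331/3 = 307/3)
N(p) = p*(-588 + p) (N(p) = p*(p - 588) = p*(-588 + p))
c = 672190362364 (c = 8 - (-677861 - 1483180)*(310947 + 307/3) = 8 - (-2161041)*933148/3 = 8 - 1*(-672190362356) = 8 + 672190362356 = 672190362364)
(-2373699 + N(1467)) + c = (-2373699 + 1467*(-588 + 1467)) + 672190362364 = (-2373699 + 1467*879) + 672190362364 = (-2373699 + 1289493) + 672190362364 = -1084206 + 672190362364 = 672189278158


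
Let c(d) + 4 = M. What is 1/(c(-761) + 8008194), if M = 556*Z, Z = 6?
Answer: 1/8011526 ≈ 1.2482e-7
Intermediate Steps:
M = 3336 (M = 556*6 = 3336)
c(d) = 3332 (c(d) = -4 + 3336 = 3332)
1/(c(-761) + 8008194) = 1/(3332 + 8008194) = 1/8011526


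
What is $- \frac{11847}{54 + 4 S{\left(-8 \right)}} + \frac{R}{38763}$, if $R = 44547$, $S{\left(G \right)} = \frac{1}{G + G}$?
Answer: $- \frac{609107813}{2778015} \approx -219.26$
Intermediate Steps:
$S{\left(G \right)} = \frac{1}{2 G}$
$- \frac{11847}{54 + 4 S{\left(-8 \right)}} + \frac{R}{38763} = - \frac{11847}{54 + 4 \frac{1}{2 \left(-8\right)}} + \frac{44547}{38763} = - \frac{11847}{54 + 4 \cdot \frac{1}{2} \left(- \frac{1}{8}\right)} + 44547 \cdot \frac{1}{38763} = - \frac{11847}{54 + 4 \left(- \frac{1}{16}\right)} + \frac{14849}{12921} = - \frac{11847}{54 - \frac{1}{4}} + \frac{14849}{12921} = - \frac{11847}{\frac{215}{4}} + \frac{14849}{12921} = \left(-11847\right) \frac{4}{215} + \frac{14849}{12921} = - \frac{47388}{215} + \frac{14849}{12921} = - \frac{609107813}{2778015}$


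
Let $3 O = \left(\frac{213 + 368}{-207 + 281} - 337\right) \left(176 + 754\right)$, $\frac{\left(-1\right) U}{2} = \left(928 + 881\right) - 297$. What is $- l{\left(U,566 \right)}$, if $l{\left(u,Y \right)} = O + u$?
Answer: $\frac{3887223}{37} \approx 1.0506 \cdot 10^{5}$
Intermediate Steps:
$U = -3024$ ($U = - 2 \left(\left(928 + 881\right) - 297\right) = - 2 \left(1809 - 297\right) = \left(-2\right) 1512 = -3024$)
$O = - \frac{3775335}{37}$ ($O = \frac{\left(\frac{213 + 368}{-207 + 281} - 337\right) \left(176 + 754\right)}{3} = \frac{\left(\frac{581}{74} - 337\right) 930}{3} = \frac{\left(- \frac{24357}{74}\right) 930}{3} = \frac{1}{3} \left(- \frac{11326005}{37}\right) = - \frac{3775335}{37} \approx -1.0204 \cdot 10^{5}$)
$l{\left(u,Y \right)} = - \frac{3775335}{37} + u$
$- l{\left(U,566 \right)} = - (- \frac{3775335}{37} - 3024) = \left(-1\right) \left(- \frac{3887223}{37}\right) = \frac{3887223}{37}$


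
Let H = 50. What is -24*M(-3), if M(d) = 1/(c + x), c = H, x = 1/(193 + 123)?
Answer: -2528/5267 ≈ -0.47997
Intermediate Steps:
x = 1/316 ≈ 0.0031646
c = 50
M(d) = 316/15801 (M(d) = 1/(50 + 1/316) = 1/(15801/316) = 316/15801)
-24*M(-3) = -24*316/15801 = -2528/5267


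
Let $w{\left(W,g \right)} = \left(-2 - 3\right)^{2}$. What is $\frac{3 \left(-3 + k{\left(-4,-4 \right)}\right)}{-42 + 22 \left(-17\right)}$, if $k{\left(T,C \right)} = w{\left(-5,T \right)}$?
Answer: $- \frac{33}{208} \approx -0.15865$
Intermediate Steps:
$w{\left(W,g \right)} = 25$ ($w{\left(W,g \right)} = \left(-5\right)^{2} = 25$)
$k{\left(T,C \right)} = 25$
$\frac{3 \left(-3 + k{\left(-4,-4 \right)}\right)}{-42 + 22 \left(-17\right)} = \frac{3 \left(-3 + 25\right)}{-42 + 22 \left(-17\right)} = \frac{3 \cdot 22}{-42 - 374} = \frac{66}{-416} = 66 \left(- \frac{1}{416}\right) = - \frac{33}{208}$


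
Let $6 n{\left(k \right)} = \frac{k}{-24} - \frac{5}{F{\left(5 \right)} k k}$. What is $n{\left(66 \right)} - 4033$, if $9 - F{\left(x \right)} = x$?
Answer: $- \frac{421673873}{104544} \approx -4033.5$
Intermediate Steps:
$F{\left(x \right)} = 9 - x$
$n{\left(k \right)} = - \frac{5}{24 k^{2}} - \frac{k}{144}$ ($n{\left(k \right)} = \frac{\frac{k}{-24} - \frac{5}{\left(9 - 5\right) k k}}{6} = \frac{k \left(- \frac{1}{24}\right) - \frac{5}{\left(9 - 5\right) k k}}{6} = \frac{- \frac{k}{24} - \frac{5}{4 k k}}{6} = \frac{- \frac{k}{24} - \frac{5}{4 k^{2}}}{6} = \frac{- \frac{5}{4 k^{2}} - \frac{k}{24}}{6} = - \frac{5}{24 k^{2}} - \frac{k}{144}$)
$n{\left(66 \right)} - 4033 = \frac{-30 - 66^{3}}{144 \cdot 4356} - 4033 = \frac{1}{144} \cdot \frac{1}{4356} \left(-30 - 287496\right) - 4033 = \frac{1}{144} \cdot \frac{1}{4356} \left(-287526\right) - 4033 = - \frac{47921}{104544} - 4033 = - \frac{421673873}{104544}$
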